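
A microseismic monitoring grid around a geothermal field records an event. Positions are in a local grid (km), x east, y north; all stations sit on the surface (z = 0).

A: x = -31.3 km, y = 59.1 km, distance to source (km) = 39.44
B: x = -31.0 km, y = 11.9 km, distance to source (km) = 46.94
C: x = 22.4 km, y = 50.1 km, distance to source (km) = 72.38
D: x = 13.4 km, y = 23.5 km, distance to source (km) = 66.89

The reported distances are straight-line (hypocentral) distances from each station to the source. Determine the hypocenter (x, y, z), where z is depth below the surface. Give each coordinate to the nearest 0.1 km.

x ≈ -40.8 km, y ≈ 42.3 km, depth ≈ 34.4 km

Each station gives a sphere (x−x_i)² + (y−y_i)² + z² = d_i² (stations at z=0).
Subtracting the A sphere from B and C: z² cancels, leaving linear equations in x and y:
0.6 x − 94.4 y = -4017.74
107.4 x − 18.0 y = -5144.08
Solving: x ≈ -40.807, y ≈ 42.301 km (keep extra digits for the depth step; rounded: -40.8, 42.3).
Then from the A sphere: z² = 39.44² − (x + 31.3)² − (y − 59.1)² with x = -40.807, y = 42.301, so z ≈ 34.394 ≈ 34.4 km.
Check against D (with the unrounded solution): distance 66.89 ≈ 66.89 km. ✓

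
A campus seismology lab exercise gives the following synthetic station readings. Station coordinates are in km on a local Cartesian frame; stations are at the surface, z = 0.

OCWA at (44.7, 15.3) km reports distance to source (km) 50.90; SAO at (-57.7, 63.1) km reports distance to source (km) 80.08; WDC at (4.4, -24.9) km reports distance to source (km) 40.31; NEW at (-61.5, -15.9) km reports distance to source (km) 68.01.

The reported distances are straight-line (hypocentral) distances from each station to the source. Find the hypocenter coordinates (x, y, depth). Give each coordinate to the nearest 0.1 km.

Each station gives a sphere (x−x_i)² + (y−y_i)² + z² = d_i² (stations at z=0).
Subtracting the OCWA sphere from SAO and WDC: z² cancels, leaving linear equations in x and y:
-204.8 x + 95.6 y = 1256.72
-80.6 x − 80.4 y = -626.90
Solving: x ≈ -1.701, y ≈ 9.502 km (keep extra digits for the depth step; rounded: -1.7, 9.5).
Then from the OCWA sphere: z² = 50.90² − (x − 44.7)² − (y − 15.3)² with x = -1.701, y = 9.502, so z ≈ 20.103 ≈ 20.1 km.

x ≈ -1.7 km, y ≈ 9.5 km, depth ≈ 20.1 km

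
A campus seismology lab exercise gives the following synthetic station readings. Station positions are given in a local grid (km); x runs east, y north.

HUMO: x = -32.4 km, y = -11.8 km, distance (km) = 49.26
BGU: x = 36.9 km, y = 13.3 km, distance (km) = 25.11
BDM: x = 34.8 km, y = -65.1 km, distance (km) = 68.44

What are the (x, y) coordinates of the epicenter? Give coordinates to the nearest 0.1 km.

(15.3, 0.5)

Circle about each station: (x + 32.4)² + (y + 11.8)² = 49.26²; (x − 36.9)² + (y − 13.3)² = 25.11²; (x − 34.8)² + (y + 65.1)² = 68.44².
Subtracting pairs of circle equations eliminates x²+y² and gives linear equations (the radical axes):
138.6 x + 50.2 y = 2145.54
134.4 x − 106.6 y = 2002.56
Solving the 2×2 system: x ≈ 15.3, y ≈ 0.5 km.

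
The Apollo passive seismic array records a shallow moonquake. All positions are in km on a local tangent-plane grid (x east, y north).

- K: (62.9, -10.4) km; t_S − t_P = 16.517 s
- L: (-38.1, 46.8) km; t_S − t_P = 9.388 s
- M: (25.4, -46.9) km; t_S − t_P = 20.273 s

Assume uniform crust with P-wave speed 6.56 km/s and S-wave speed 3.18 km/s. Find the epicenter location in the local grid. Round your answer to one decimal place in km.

Distance from S−P lag: d = Δt · v_P v_S / (v_P − v_S) = Δt · (6.56·3.18)/(6.56−3.18) ≈ 6.1718·Δt.
So d_K = 101.94, d_L = 57.94, d_M = 125.12 km.
Circle about each station: (x − 62.9)² + (y + 10.4)² = 101.94²; (x + 38.1)² + (y − 46.8)² = 57.94²; (x − 25.4)² + (y + 46.9)² = 125.12².
Subtracting pairs of circle equations eliminates x²+y² and gives linear equations (the radical axes):
-202.0 x + 114.4 y = 6612.00
-75.0 x − 73.0 y = -6483.05
Solving the 2×2 system: x ≈ 11.1, y ≈ 77.4 km.

x ≈ 11.1 km, y ≈ 77.4 km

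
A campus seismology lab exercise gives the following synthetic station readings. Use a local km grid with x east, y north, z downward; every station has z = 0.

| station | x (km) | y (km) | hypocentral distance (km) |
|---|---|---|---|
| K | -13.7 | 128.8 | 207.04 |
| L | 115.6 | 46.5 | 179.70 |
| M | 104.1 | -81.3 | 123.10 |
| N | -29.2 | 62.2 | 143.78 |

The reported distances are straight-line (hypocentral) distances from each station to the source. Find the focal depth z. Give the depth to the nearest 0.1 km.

z ≈ 43.5 km

Each station gives a sphere (x−x_i)² + (y−y_i)² + z² = d_i² (stations at z=0).
Subtracting the K sphere from L and M: z² cancels, leaving linear equations in x and y:
258.6 x − 164.6 y = 9321.95
235.6 x − 420.2 y = 28381.32
Solving: x ≈ -10.796, y ≈ -73.596 km (keep extra digits for the depth step; rounded: -10.8, -73.6).
Then from the K sphere: z² = 207.04² − (x + 13.7)² − (y − 128.8)² with x = -10.796, y = -73.596, so z ≈ 43.508 ≈ 43.5 km.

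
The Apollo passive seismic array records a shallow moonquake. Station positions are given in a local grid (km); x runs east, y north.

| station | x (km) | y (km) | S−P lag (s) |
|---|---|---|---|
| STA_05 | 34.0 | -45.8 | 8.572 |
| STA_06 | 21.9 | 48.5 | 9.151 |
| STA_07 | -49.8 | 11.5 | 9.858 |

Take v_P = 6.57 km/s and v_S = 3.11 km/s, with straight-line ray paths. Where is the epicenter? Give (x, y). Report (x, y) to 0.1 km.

6.5 km east, -3.3 km north

Distance from S−P lag: d = Δt · v_P v_S / (v_P − v_S) = Δt · (6.57·3.11)/(6.57−3.11) ≈ 5.9054·Δt.
So d_STA_05 = 50.62, d_STA_06 = 54.04, d_STA_07 = 58.22 km.
Circle about each station: (x − 34.0)² + (y + 45.8)² = 50.62²; (x − 21.9)² + (y − 48.5)² = 54.04²; (x + 49.8)² + (y − 11.5)² = 58.22².
Subtracting the STA_05 equation from the STA_06 and STA_07 equations removes the quadratic terms:
-24.2 x + 188.6 y = -779.72
-167.6 x + 114.6 y = -1468.53
Solving the 2×2 system: x ≈ 6.5, y ≈ -3.3 km.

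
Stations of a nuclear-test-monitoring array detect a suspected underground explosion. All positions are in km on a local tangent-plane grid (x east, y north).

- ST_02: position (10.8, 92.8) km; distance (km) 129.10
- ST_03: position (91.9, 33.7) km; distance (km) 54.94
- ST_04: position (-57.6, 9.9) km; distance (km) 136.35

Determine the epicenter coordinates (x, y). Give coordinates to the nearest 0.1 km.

x ≈ 75.7 km, y ≈ -18.8 km

Circle about each station: (x − 10.8)² + (y − 92.8)² = 129.10²; (x − 91.9)² + (y − 33.7)² = 54.94²; (x + 57.6)² + (y − 9.9)² = 136.35².
Subtracting pairs of circle equations eliminates x²+y² and gives linear equations (the radical axes):
162.2 x − 118.2 y = 14501.23
-136.8 x − 165.8 y = -7237.22
Solving the 2×2 system: x ≈ 75.7, y ≈ -18.8 km.
Check against ST_02 (with the unrounded x, y): √((x − 10.8)²+(y − 92.8)²) = 129.10 ≈ 129.10 km. ✓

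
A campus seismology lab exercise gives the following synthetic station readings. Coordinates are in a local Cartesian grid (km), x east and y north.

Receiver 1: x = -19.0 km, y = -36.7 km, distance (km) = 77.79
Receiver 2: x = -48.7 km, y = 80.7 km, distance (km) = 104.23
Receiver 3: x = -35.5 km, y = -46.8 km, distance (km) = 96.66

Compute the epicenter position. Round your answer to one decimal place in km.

Circle about each station: (x + 19.0)² + (y + 36.7)² = 77.79²; (x + 48.7)² + (y − 80.7)² = 104.23²; (x + 35.5)² + (y + 46.8)² = 96.66².
Subtracting the Receiver 1 equation from the Receiver 2 and Receiver 3 equations removes the quadratic terms:
-59.4 x + 234.8 y = 2363.68
-33.0 x − 20.2 y = -1549.27
Solving the 2×2 system: x ≈ 35.3, y ≈ 19.0 km.
Check against Receiver 1 (with the unrounded x, y): √((x + 19.0)²+(y + 36.7)²) = 77.80 ≈ 77.79 km. ✓

(35.3, 19.0)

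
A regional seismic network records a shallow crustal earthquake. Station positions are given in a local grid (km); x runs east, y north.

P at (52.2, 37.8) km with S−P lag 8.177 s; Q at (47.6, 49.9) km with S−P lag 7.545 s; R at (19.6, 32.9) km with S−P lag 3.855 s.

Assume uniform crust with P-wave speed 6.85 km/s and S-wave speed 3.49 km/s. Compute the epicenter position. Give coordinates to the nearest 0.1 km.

Distance from S−P lag: d = Δt · v_P v_S / (v_P − v_S) = Δt · (6.85·3.49)/(6.85−3.49) ≈ 7.1150·Δt.
So d_P = 58.18, d_Q = 53.68, d_R = 27.43 km.
Circle about each station: (x − 52.2)² + (y − 37.8)² = 58.18²; (x − 47.6)² + (y − 49.9)² = 53.68²; (x − 19.6)² + (y − 32.9)² = 27.43².
Subtracting pairs of circle equations eliminates x²+y² and gives linear equations (the radical axes):
-9.2 x + 24.2 y = 1105.46
-65.2 x − 9.8 y = -54.60
Solving the 2×2 system: x ≈ -5.7, y ≈ 43.5 km.

-5.7 km east, 43.5 km north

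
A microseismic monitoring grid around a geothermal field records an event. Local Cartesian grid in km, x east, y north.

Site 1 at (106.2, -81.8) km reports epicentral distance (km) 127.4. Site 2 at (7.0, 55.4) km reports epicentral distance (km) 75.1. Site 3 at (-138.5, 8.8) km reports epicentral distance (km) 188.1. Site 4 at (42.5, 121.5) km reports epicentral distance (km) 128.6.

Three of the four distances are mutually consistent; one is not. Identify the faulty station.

Site 1

Solve using three stations at a time. Using Site 2, Site 3, Site 4 (subtract circle equations pairwise → linear system) gives (x, y) ≈ (49.0, -7.0).
Distances from that point to each station vs reported:
  Site 1: calculated 94.2 vs reported 127.4 → residual 33.2 km
  Site 2: calculated 75.2 vs reported 75.1 → residual 0.1 km
  Site 3: calculated 188.1 vs reported 188.1 → residual 0.0 km
  Site 4: calculated 128.7 vs reported 128.6 → residual 0.1 km
Site 2, Site 3, Site 4 are mutually consistent (residuals ≈ 0); Site 1 is off by 33.2 km.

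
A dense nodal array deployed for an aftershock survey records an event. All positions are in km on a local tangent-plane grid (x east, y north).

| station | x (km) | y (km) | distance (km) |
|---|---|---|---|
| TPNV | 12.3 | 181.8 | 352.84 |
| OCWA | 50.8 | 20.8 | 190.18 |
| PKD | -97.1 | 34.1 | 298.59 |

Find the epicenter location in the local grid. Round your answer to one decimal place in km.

Circle about each station: (x − 12.3)² + (y − 181.8)² = 352.84²; (x − 50.8)² + (y − 20.8)² = 190.18²; (x + 97.1)² + (y − 34.1)² = 298.59².
Subtracting the TPNV equation from the OCWA and PKD equations removes the quadratic terms:
77.0 x − 322.0 y = 58138.38
-218.8 x − 295.4 y = 12728.77
Solving the 2×2 system: x ≈ 140.3, y ≈ -147.0 km.
Check against TPNV (with the unrounded x, y): √((x − 12.3)²+(y − 181.8)²) = 352.84 ≈ 352.84 km. ✓

x ≈ 140.3 km, y ≈ -147.0 km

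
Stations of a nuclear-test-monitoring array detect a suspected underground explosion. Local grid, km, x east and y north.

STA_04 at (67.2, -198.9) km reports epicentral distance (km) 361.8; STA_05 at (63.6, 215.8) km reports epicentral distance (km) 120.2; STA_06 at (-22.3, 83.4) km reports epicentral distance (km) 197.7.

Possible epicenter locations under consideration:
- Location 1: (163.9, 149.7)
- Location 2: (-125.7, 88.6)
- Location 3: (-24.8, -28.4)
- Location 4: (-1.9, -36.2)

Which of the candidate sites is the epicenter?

For each candidate, compare |candidate − station| to the reported distance:
Location 1: residuals STA_04 0.0, STA_05 0.1, STA_06 0.0 → max 0.1 km
Location 2: residuals STA_04 15.6, STA_05 107.9, STA_06 94.2 → max 107.9 km
Location 3: residuals STA_04 168.1, STA_05 139.5, STA_06 85.9 → max 168.1 km
Location 4: residuals STA_04 185.0, STA_05 140.2, STA_06 76.4 → max 185.0 km
Only Location 1 has all residuals ≈ 0.

Location 1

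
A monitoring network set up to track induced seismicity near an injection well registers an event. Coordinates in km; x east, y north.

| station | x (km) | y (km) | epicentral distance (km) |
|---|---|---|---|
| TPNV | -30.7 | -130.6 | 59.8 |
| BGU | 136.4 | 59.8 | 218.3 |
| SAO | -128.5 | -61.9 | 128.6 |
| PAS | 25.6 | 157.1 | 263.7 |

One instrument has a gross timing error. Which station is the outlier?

Solve using three stations at a time. Using BGU, SAO, PAS (subtract circle equations pairwise → linear system) gives (x, y) ≈ (-7.3, -104.5).
Distances from that point to each station vs reported:
  TPNV: calculated 35.1 vs reported 59.8 → residual 24.7 km
  BGU: calculated 218.2 vs reported 218.3 → residual 0.1 km
  SAO: calculated 128.5 vs reported 128.6 → residual 0.1 km
  PAS: calculated 263.7 vs reported 263.7 → residual 0.0 km
BGU, SAO, PAS are mutually consistent (residuals ≈ 0); TPNV is off by 24.7 km.

TPNV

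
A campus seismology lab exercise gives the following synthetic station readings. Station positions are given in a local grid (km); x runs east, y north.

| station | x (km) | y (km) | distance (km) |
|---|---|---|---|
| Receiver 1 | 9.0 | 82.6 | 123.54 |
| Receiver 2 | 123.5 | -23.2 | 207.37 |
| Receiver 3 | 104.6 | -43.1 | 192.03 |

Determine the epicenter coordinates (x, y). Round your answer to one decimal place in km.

Circle about each station: (x − 9.0)² + (y − 82.6)² = 123.54²; (x − 123.5)² + (y + 23.2)² = 207.37²; (x − 104.6)² + (y + 43.1)² = 192.03².
Subtracting pairs of circle equations eliminates x²+y² and gives linear equations (the radical axes):
229.0 x − 211.6 y = -18853.46
191.2 x − 251.4 y = -15718.38
Solving the 2×2 system: x ≈ -82.6, y ≈ -0.3 km.

x ≈ -82.6 km, y ≈ -0.3 km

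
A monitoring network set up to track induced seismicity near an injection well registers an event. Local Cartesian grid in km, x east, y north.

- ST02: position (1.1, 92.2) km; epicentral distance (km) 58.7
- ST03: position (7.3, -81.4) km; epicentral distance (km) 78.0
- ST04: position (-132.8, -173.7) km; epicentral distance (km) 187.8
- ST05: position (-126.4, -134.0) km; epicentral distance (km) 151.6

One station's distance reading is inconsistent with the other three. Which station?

Solve using three stations at a time. Using ST03, ST04, ST05 (subtract circle equations pairwise → linear system) gives (x, y) ≈ (-32.9, -14.7).
Distances from that point to each station vs reported:
  ST02: calculated 112.2 vs reported 58.7 → residual 53.5 km
  ST03: calculated 77.9 vs reported 78.0 → residual 0.1 km
  ST04: calculated 187.8 vs reported 187.8 → residual 0.0 km
  ST05: calculated 151.6 vs reported 151.6 → residual 0.0 km
ST03, ST04, ST05 are mutually consistent (residuals ≈ 0); ST02 is off by 53.5 km.

ST02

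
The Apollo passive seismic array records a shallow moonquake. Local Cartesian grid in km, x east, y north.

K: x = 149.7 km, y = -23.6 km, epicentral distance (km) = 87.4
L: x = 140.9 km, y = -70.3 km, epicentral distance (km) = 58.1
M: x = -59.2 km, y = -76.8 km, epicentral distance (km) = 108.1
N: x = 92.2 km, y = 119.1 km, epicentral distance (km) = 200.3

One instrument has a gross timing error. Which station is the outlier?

Solve using three stations at a time. Using K, L, N (subtract circle equations pairwise → linear system) gives (x, y) ≈ (83.8, -81.0).
Distances from that point to each station vs reported:
  K: calculated 87.4 vs reported 87.4 → residual 0.0 km
  L: calculated 58.1 vs reported 58.1 → residual 0.0 km
  M: calculated 143.1 vs reported 108.1 → residual 35.0 km
  N: calculated 200.3 vs reported 200.3 → residual 0.0 km
K, L, N are mutually consistent (residuals ≈ 0); M is off by 35.0 km.

M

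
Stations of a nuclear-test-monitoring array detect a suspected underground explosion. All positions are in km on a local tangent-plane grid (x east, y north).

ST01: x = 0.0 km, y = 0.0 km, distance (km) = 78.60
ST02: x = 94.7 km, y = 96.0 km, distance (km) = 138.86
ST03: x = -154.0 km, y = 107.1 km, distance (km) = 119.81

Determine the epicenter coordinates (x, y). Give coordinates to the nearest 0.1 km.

x ≈ -41.1 km, y ≈ 67.0 km

Circle about each station: x² + y² = 78.60²; (x − 94.7)² + (y − 96.0)² = 138.86²; (x + 154.0)² + (y − 107.1)² = 119.81².
Subtracting pairs of circle equations eliminates x²+y² and gives linear equations (the radical axes):
189.4 x + 192.0 y = 5079.95
-308.0 x + 214.2 y = 27009.93
Solving the 2×2 system: x ≈ -41.1, y ≈ 67.0 km.
Check against ST01 (with the unrounded x, y): √(x²+y²) = 78.60 ≈ 78.60 km. ✓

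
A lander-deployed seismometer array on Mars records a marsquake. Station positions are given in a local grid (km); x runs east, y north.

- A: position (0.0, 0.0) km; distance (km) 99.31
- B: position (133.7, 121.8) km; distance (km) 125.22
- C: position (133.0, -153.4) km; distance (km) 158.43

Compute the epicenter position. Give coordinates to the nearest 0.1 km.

x ≈ 99.3 km, y ≈ 1.4 km

Circle about each station: x² + y² = 99.31²; (x − 133.7)² + (y − 121.8)² = 125.22²; (x − 133.0)² + (y + 153.4)² = 158.43².
Subtracting the A equation from the B and C equations removes the quadratic terms:
267.4 x + 243.6 y = 26893.36
266.0 x − 306.8 y = 25982.97
Solving the 2×2 system: x ≈ 99.3, y ≈ 1.4 km.
Check against A (with the unrounded x, y): √(x²+y²) = 99.31 ≈ 99.31 km. ✓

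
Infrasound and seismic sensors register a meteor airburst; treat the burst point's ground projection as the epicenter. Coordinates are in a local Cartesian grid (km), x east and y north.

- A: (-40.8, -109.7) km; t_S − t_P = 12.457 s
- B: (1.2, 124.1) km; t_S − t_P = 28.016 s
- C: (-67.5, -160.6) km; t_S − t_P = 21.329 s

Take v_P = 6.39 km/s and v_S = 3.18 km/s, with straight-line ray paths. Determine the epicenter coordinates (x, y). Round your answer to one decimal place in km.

Distance from S−P lag: d = Δt · v_P v_S / (v_P − v_S) = Δt · (6.39·3.18)/(6.39−3.18) ≈ 6.3303·Δt.
So d_A = 78.86, d_B = 177.35, d_C = 135.02 km.
Circle about each station: (x + 40.8)² + (y + 109.7)² = 78.86²; (x − 1.2)² + (y − 124.1)² = 177.35²; (x + 67.5)² + (y + 160.6)² = 135.02².
Subtracting the A equation from the B and C equations removes the quadratic terms:
84.0 x + 467.6 y = -23530.60
-53.4 x − 101.8 y = 4638.38
Solving the 2×2 system: x ≈ 13.8, y ≈ -52.8 km.
Check against A (with the unrounded x, y): √((x + 40.8)²+(y + 109.7)²) = 78.86 ≈ 78.86 km. ✓

(13.8, -52.8)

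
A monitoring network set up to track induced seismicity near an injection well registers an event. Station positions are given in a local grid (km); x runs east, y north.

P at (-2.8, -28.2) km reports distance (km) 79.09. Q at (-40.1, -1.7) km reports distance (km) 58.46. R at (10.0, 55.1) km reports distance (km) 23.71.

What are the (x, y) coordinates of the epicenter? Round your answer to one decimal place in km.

Circle about each station: (x + 2.8)² + (y + 28.2)² = 79.09²; (x + 40.1)² + (y + 1.7)² = 58.46²; (x − 10.0)² + (y − 55.1)² = 23.71².
Subtracting the P equation from the Q and R equations removes the quadratic terms:
-74.6 x + 53.0 y = 3645.48
25.6 x + 166.6 y = 8025.99
Solving the 2×2 system: x ≈ -13.2, y ≈ 50.2 km.

-13.2 km east, 50.2 km north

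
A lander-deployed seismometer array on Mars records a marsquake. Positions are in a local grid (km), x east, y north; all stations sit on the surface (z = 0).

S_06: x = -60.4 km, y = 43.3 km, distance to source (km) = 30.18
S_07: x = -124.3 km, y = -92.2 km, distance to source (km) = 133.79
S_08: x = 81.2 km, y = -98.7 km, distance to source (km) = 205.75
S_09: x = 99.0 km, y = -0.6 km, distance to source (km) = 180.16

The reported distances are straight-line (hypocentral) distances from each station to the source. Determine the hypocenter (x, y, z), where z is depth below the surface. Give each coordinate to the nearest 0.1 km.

(-77.0, 31.0, 22.0)

Each station gives a sphere (x−x_i)² + (y−y_i)² + z² = d_i² (stations at z=0).
Subtracting the S_06 sphere from S_07 and S_08: z² cancels, leaving linear equations in x and y:
-127.8 x − 271.0 y = 1439.35
283.2 x − 284.0 y = -30610.15
Solving: x ≈ -76.999, y ≈ 31.000 km (keep extra digits for the depth step; rounded: -77.0, 31.0).
Then from the S_06 sphere: z² = 30.18² − (x + 60.4)² − (y − 43.3)² with x = -76.999, y = 31.000, so z ≈ 22.000 ≈ 22.0 km.
Check against S_09 (with the unrounded solution): distance 180.16 ≈ 180.16 km. ✓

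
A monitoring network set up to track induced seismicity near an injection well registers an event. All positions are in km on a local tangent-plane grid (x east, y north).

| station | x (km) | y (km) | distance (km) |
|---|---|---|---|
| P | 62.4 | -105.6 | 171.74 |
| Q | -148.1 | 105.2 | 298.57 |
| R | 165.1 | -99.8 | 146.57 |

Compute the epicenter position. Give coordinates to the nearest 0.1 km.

(144.4, 45.3)

Circle about each station: (x − 62.4)² + (y + 105.6)² = 171.74²; (x + 148.1)² + (y − 105.2)² = 298.57²; (x − 165.1)² + (y + 99.8)² = 146.57².
Subtracting pairs of circle equations eliminates x²+y² and gives linear equations (the radical axes):
-421.0 x + 421.6 y = -41693.89
205.4 x + 11.6 y = 30184.79
Solving the 2×2 system: x ≈ 144.4, y ≈ 45.3 km.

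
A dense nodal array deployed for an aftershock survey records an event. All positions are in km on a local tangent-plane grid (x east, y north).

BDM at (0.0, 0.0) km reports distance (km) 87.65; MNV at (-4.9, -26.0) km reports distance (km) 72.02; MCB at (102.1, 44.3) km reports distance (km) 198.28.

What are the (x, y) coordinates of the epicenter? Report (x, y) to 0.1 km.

-73.6 km east, -47.6 km north

Circle about each station: x² + y² = 87.65²; (x + 4.9)² + (y + 26.0)² = 72.02²; (x − 102.1)² + (y − 44.3)² = 198.28².
Subtracting the BDM equation from the MNV and MCB equations removes the quadratic terms:
-9.8 x − 52.0 y = 3195.65
204.2 x + 88.6 y = -19245.54
Solving the 2×2 system: x ≈ -73.6, y ≈ -47.6 km.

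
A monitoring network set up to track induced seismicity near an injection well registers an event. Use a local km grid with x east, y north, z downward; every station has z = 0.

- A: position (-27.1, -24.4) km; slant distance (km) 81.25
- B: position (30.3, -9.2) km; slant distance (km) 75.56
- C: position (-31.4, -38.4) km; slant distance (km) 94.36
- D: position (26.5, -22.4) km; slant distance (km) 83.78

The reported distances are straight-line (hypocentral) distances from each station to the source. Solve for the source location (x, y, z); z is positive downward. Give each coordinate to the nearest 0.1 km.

x ≈ -6.7 km, y ≈ 43.9 km, depth ≈ 39.0 km

Each station gives a sphere (x−x_i)² + (y−y_i)² + z² = d_i² (stations at z=0).
Subtracting the A sphere from B and C: z² cancels, leaving linear equations in x and y:
114.8 x + 30.4 y = 565.21
-8.6 x − 28.0 y = -1171.50
Solving: x ≈ -6.701, y ≈ 43.897 km (keep extra digits for the depth step; rounded: -6.7, 43.9).
Then from the A sphere: z² = 81.25² − (x + 27.1)² − (y + 24.4)² with x = -6.701, y = 43.897, so z ≈ 39.000 ≈ 39.0 km.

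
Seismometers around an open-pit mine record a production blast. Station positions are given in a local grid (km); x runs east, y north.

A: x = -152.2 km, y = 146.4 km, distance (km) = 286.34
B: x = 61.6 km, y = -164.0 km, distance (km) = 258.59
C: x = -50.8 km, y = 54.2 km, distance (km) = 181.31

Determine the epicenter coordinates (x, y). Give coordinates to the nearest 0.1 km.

x ≈ 127.7 km, y ≈ 86.0 km

Circle about each station: (x + 152.2)² + (y − 146.4)² = 286.34²; (x − 61.6)² + (y + 164.0)² = 258.59²; (x + 50.8)² + (y − 54.2)² = 181.31².
Subtracting the A equation from the B and C equations removes the quadratic terms:
427.6 x − 620.8 y = 1214.57
202.8 x − 184.4 y = 10037.76
Solving the 2×2 system: x ≈ 127.7, y ≈ 86.0 km.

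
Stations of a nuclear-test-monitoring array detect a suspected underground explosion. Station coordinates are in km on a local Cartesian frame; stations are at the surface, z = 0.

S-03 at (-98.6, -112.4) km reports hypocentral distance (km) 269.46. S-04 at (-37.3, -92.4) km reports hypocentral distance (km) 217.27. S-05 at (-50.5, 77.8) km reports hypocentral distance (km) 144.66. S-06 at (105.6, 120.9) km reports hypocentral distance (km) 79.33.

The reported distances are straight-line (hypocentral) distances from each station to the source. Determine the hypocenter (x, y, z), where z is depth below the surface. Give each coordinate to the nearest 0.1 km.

Each station gives a sphere (x−x_i)² + (y−y_i)² + z² = d_i² (stations at z=0).
Subtracting the S-03 sphere from S-04 and S-05: z² cancels, leaving linear equations in x and y:
122.6 x + 40.0 y = 12975.77
96.2 x + 380.4 y = 37929.55
Solving: x ≈ 79.899, y ≈ 79.504 km (keep extra digits for the depth step; rounded: 79.9, 79.5).
Then from the S-03 sphere: z² = 269.46² − (x + 98.6)² − (y + 112.4)² with x = 79.899, y = 79.504, so z ≈ 62.607 ≈ 62.6 km.
Check against S-06 (with the unrounded solution): distance 79.33 ≈ 79.33 km. ✓

(79.9, 79.5, 62.6)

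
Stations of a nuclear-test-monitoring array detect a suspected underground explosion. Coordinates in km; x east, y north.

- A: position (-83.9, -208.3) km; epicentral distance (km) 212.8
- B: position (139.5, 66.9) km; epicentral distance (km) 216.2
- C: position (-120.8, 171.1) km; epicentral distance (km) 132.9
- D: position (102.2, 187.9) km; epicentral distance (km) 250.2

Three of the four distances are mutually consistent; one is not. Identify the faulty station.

C

Solve using three stations at a time. Using A, B, D (subtract circle equations pairwise → linear system) gives (x, y) ≈ (-67.3, 3.9).
Distances from that point to each station vs reported:
  A: calculated 212.8 vs reported 212.8 → residual 0.0 km
  B: calculated 216.2 vs reported 216.2 → residual 0.0 km
  C: calculated 175.6 vs reported 132.9 → residual 42.7 km
  D: calculated 250.2 vs reported 250.2 → residual 0.0 km
A, B, D are mutually consistent (residuals ≈ 0); C is off by 42.7 km.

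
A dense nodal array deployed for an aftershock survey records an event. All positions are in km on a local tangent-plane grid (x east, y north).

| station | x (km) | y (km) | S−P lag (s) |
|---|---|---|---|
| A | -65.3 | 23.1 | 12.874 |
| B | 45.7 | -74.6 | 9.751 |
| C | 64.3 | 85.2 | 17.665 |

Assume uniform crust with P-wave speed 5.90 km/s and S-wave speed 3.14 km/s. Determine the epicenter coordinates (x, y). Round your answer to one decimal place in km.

9.6 km east, -20.0 km north

Distance from S−P lag: d = Δt · v_P v_S / (v_P − v_S) = Δt · (5.90·3.14)/(5.90−3.14) ≈ 6.7123·Δt.
So d_A = 86.41, d_B = 65.45, d_C = 118.57 km.
Circle about each station: (x + 65.3)² + (y − 23.1)² = 86.41²; (x − 45.7)² + (y + 74.6)² = 65.45²; (x − 64.3)² + (y − 85.2)² = 118.57².
Subtracting the A equation from the B and C equations removes the quadratic terms:
222.0 x − 195.4 y = 6038.94
259.2 x + 124.2 y = 3.67
Solving the 2×2 system: x ≈ 9.6, y ≈ -20.0 km.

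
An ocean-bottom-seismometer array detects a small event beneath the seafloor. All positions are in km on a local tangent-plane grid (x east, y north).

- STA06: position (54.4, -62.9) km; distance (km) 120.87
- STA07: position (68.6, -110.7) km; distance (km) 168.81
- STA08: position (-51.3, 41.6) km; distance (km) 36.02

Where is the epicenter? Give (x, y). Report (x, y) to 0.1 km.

(-15.8, 35.5)

Circle about each station: (x − 54.4)² + (y + 62.9)² = 120.87²; (x − 68.6)² + (y + 110.7)² = 168.81²; (x + 51.3)² + (y − 41.6)² = 36.02².
Subtracting the STA06 equation from the STA07 and STA08 equations removes the quadratic terms:
28.4 x − 95.6 y = -3842.58
-211.4 x + 209.0 y = 10758.60
Solving the 2×2 system: x ≈ -15.8, y ≈ 35.5 km.
Check against STA06 (with the unrounded x, y): √((x − 54.4)²+(y + 62.9)²) = 120.87 ≈ 120.87 km. ✓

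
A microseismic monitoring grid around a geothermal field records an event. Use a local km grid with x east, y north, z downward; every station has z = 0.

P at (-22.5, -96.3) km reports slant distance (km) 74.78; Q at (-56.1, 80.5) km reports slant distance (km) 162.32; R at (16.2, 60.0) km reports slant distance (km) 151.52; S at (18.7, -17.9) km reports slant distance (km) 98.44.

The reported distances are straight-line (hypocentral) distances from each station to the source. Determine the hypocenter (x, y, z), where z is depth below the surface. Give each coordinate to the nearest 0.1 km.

Each station gives a sphere (x−x_i)² + (y−y_i)² + z² = d_i² (stations at z=0).
Subtracting the P sphere from Q and R: z² cancels, leaving linear equations in x and y:
-67.2 x + 353.6 y = -20908.21
77.4 x + 312.6 y = -23283.76
Solving: x ≈ -35.085, y ≈ -65.797 km (keep extra digits for the depth step; rounded: -35.1, -65.8).
Then from the P sphere: z² = 74.78² − (x + 22.5)² − (y + 96.3)² with x = -35.085, y = -65.797, so z ≈ 67.106 ≈ 67.1 km.
Check against S (with the unrounded solution): distance 98.44 ≈ 98.44 km. ✓

(-35.1, -65.8, 67.1)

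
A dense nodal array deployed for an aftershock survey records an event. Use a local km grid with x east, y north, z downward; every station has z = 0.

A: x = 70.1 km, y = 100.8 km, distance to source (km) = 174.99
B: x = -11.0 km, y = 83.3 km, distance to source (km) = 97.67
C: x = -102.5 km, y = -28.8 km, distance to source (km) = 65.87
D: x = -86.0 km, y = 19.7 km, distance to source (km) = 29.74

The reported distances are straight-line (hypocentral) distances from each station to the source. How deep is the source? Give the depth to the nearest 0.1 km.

Each station gives a sphere (x−x_i)² + (y−y_i)² + z² = d_i² (stations at z=0).
Subtracting the A sphere from B and C: z² cancels, leaving linear equations in x and y:
-162.2 x − 35.0 y = 13067.31
-345.2 x − 259.2 y = 22543.68
Solving: x ≈ -86.716, y ≈ 28.513 km (keep extra digits for the depth step; rounded: -86.7, 28.5).
Then from the A sphere: z² = 174.99² − (x − 70.1)² − (y − 100.8)² with x = -86.716, y = 28.513, so z ≈ 28.370 ≈ 28.4 km.

28.4 km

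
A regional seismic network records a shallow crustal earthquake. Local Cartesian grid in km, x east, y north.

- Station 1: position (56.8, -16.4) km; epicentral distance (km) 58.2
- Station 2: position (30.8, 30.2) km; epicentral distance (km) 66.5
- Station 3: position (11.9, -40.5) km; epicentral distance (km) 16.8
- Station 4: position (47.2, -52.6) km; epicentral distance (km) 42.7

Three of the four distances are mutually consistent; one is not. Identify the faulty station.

Solve using three stations at a time. Using Station 1, Station 2, Station 3 (subtract circle equations pairwise → linear system) gives (x, y) ≈ (-0.1, -28.7).
Distances from that point to each station vs reported:
  Station 1: calculated 58.2 vs reported 58.2 → residual 0.0 km
  Station 2: calculated 66.5 vs reported 66.5 → residual 0.0 km
  Station 3: calculated 16.8 vs reported 16.8 → residual 0.0 km
  Station 4: calculated 53.0 vs reported 42.7 → residual 10.3 km
Station 1, Station 2, Station 3 are mutually consistent (residuals ≈ 0); Station 4 is off by 10.3 km.

Station 4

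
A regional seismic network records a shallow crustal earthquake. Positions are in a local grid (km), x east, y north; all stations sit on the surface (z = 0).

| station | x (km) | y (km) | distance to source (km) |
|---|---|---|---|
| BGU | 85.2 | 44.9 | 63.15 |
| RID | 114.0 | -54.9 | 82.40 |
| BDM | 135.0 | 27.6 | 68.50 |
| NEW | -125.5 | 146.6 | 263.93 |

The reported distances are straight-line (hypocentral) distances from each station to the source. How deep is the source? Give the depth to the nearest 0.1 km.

depth ≈ 50.0 km

Each station gives a sphere (x−x_i)² + (y−y_i)² + z² = d_i² (stations at z=0).
Subtracting the BGU sphere from RID and BDM: z² cancels, leaving linear equations in x and y:
57.6 x − 199.6 y = 3933.12
99.6 x − 34.6 y = 9007.38
Solving: x ≈ 92.904, y ≈ 7.105 km (keep extra digits for the depth step; rounded: 92.9, 7.1).
Then from the BGU sphere: z² = 63.15² − (x − 85.2)² − (y − 44.9)² with x = 92.904, y = 7.105, so z ≈ 50.001 ≈ 50.0 km.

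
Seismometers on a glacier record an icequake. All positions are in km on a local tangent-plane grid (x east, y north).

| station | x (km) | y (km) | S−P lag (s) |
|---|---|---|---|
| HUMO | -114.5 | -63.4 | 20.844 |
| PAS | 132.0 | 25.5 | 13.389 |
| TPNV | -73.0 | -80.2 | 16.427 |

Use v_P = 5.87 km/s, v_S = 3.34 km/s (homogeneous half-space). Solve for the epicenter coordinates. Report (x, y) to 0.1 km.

43.1 km east, -28.0 km north

Distance from S−P lag: d = Δt · v_P v_S / (v_P − v_S) = Δt · (5.87·3.34)/(5.87−3.34) ≈ 7.7493·Δt.
So d_HUMO = 161.53, d_PAS = 103.76, d_TPNV = 127.30 km.
Circle about each station: (x + 114.5)² + (y + 63.4)² = 161.53²; (x − 132.0)² + (y − 25.5)² = 103.76²; (x + 73.0)² + (y + 80.2)² = 127.30².
Subtracting pairs of circle equations eliminates x²+y² and gives linear equations (the radical axes):
493.0 x + 177.8 y = 16270.24
83.0 x − 33.6 y = 4517.88
Solving the 2×2 system: x ≈ 43.1, y ≈ -28.0 km.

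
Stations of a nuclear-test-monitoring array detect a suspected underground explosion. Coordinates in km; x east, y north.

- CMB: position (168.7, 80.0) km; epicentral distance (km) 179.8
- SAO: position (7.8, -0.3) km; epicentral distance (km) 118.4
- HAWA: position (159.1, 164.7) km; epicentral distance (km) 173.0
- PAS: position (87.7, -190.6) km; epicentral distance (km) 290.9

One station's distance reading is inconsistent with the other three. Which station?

Solve using three stations at a time. Using CMB, SAO, HAWA (subtract circle equations pairwise → linear system) gives (x, y) ≈ (-7.2, 117.1).
Distances from that point to each station vs reported:
  CMB: calculated 179.8 vs reported 179.8 → residual 0.0 km
  SAO: calculated 118.4 vs reported 118.4 → residual 0.0 km
  HAWA: calculated 173.0 vs reported 173.0 → residual 0.0 km
  PAS: calculated 322.0 vs reported 290.9 → residual 31.1 km
CMB, SAO, HAWA are mutually consistent (residuals ≈ 0); PAS is off by 31.1 km.

PAS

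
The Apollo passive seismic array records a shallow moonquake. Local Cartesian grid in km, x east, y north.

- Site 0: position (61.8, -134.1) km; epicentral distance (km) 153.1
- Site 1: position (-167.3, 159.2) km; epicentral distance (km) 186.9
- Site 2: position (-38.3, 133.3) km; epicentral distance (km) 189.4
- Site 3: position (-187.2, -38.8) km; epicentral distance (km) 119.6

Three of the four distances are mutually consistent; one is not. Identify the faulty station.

Solve using three stations at a time. Using Site 0, Site 2, Site 3 (subtract circle equations pairwise → linear system) gives (x, y) ≈ (-68.5, -53.7).
Distances from that point to each station vs reported:
  Site 0: calculated 153.1 vs reported 153.1 → residual 0.0 km
  Site 1: calculated 234.7 vs reported 186.9 → residual 47.8 km
  Site 2: calculated 189.4 vs reported 189.4 → residual 0.0 km
  Site 3: calculated 119.6 vs reported 119.6 → residual 0.0 km
Site 0, Site 2, Site 3 are mutually consistent (residuals ≈ 0); Site 1 is off by 47.8 km.

Site 1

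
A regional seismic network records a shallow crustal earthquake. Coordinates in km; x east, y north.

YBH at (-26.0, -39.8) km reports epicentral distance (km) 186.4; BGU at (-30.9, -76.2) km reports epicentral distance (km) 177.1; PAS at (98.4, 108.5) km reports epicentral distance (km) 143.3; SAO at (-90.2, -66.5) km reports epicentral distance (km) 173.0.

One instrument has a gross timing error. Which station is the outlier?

YBH

Solve using three stations at a time. Using BGU, PAS, SAO (subtract circle equations pairwise → linear system) gives (x, y) ≈ (-44.6, 100.3).
Distances from that point to each station vs reported:
  YBH: calculated 141.3 vs reported 186.4 → residual 45.1 km
  BGU: calculated 177.0 vs reported 177.1 → residual 0.1 km
  PAS: calculated 143.2 vs reported 143.3 → residual 0.1 km
  SAO: calculated 172.9 vs reported 173.0 → residual 0.1 km
BGU, PAS, SAO are mutually consistent (residuals ≈ 0); YBH is off by 45.1 km.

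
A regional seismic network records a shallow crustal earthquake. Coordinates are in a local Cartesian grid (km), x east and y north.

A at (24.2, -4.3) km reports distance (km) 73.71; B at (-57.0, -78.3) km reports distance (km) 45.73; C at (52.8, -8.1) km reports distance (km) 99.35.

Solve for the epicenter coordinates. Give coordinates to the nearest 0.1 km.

(-42.9, -34.8)

Circle about each station: (x − 24.2)² + (y + 4.3)² = 73.71²; (x + 57.0)² + (y + 78.3)² = 45.73²; (x − 52.8)² + (y + 8.1)² = 99.35².
Subtracting pairs of circle equations eliminates x²+y² and gives linear equations (the radical axes):
-162.4 x − 148.0 y = 12117.69
57.2 x − 7.6 y = -2187.94
Solving the 2×2 system: x ≈ -42.9, y ≈ -34.8 km.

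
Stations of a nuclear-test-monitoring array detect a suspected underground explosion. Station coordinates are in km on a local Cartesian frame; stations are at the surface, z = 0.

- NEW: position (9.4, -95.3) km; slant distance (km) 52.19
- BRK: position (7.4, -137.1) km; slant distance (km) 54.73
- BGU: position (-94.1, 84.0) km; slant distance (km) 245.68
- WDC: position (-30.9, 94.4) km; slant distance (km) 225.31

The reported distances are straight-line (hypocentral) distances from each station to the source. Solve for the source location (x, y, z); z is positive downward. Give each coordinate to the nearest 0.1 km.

x ≈ 47.0 km, y ≈ -114.8 km, depth ≈ 30.5 km

Each station gives a sphere (x−x_i)² + (y−y_i)² + z² = d_i² (stations at z=0).
Subtracting the NEW sphere from BRK and BGU: z² cancels, leaving linear equations in x and y:
-4.0 x − 83.6 y = 9409.14
-207.0 x + 358.6 y = -50894.51
Solving: x ≈ 46.995, y ≈ -114.798 km (keep extra digits for the depth step; rounded: 47.0, -114.8).
Then from the NEW sphere: z² = 52.19² − (x − 9.4)² − (y + 95.3)² with x = 46.995, y = -114.798, so z ≈ 30.500 ≈ 30.5 km.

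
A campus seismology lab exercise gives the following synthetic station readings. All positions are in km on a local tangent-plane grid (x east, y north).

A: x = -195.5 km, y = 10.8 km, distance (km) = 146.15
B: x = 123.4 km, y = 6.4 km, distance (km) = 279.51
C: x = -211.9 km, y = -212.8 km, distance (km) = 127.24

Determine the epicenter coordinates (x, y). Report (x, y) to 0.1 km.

Circle about each station: (x + 195.5)² + (y − 10.8)² = 146.15²; (x − 123.4)² + (y − 6.4)² = 279.51²; (x + 211.9)² + (y + 212.8)² = 127.24².
Subtracting pairs of circle equations eliminates x²+y² and gives linear equations (the radical axes):
637.8 x − 8.8 y = -79834.39
-32.8 x − 447.2 y = 57018.36
Solving the 2×2 system: x ≈ -126.8, y ≈ -118.2 km.

-126.8 km east, -118.2 km north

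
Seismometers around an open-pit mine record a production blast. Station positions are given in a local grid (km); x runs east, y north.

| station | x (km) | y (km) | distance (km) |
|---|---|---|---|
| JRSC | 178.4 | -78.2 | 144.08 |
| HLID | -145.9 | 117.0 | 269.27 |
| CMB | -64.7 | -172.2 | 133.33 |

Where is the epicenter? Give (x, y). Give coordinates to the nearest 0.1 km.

Circle about each station: (x − 178.4)² + (y + 78.2)² = 144.08²; (x + 145.9)² + (y − 117.0)² = 269.27²; (x + 64.7)² + (y + 172.2)² = 133.33².
Subtracting the JRSC equation from the HLID and CMB equations removes the quadratic terms:
-648.6 x + 390.4 y = -54713.28
-486.2 x − 188.0 y = -1120.71
Solving the 2×2 system: x ≈ 34.4, y ≈ -83.0 km.
Check against JRSC (with the unrounded x, y): √((x − 178.4)²+(y + 78.2)²) = 144.08 ≈ 144.08 km. ✓

x ≈ 34.4 km, y ≈ -83.0 km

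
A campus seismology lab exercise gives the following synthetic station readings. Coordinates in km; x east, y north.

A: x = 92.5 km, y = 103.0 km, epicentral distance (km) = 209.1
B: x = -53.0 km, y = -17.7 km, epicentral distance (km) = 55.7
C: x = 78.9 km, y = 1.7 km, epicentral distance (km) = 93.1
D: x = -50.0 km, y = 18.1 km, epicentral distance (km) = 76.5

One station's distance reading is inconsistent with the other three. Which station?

A

Solve using three stations at a time. Using B, C, D (subtract circle equations pairwise → linear system) gives (x, y) ≈ (-3.1, -42.3).
Distances from that point to each station vs reported:
  A: calculated 173.9 vs reported 209.1 → residual 35.2 km
  B: calculated 55.6 vs reported 55.7 → residual 0.1 km
  C: calculated 93.0 vs reported 93.1 → residual 0.1 km
  D: calculated 76.4 vs reported 76.5 → residual 0.1 km
B, C, D are mutually consistent (residuals ≈ 0); A is off by 35.2 km.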